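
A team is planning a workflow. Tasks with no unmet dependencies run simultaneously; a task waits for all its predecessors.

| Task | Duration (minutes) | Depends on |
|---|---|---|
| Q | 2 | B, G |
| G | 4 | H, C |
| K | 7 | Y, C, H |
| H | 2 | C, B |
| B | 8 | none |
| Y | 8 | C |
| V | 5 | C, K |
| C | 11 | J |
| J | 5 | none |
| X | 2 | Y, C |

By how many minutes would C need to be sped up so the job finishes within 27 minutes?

9

Current finish: 36 minutes; target: 27.
C is on every critical path, so each minute cut from C cuts the finish by one (this holds down to a finish of 26).
Need 36 − 27 = 9 minutes off C → C becomes 2 minutes, finish becomes 27.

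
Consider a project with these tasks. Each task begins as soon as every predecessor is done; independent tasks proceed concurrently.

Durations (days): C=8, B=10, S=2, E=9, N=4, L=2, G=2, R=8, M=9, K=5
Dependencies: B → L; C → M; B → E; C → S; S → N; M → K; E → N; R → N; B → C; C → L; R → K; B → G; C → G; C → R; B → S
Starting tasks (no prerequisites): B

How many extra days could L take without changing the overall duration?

B→C→M→K = 10+8+9+5 = 32 sets the makespan at 32 days.
L finishes as early as 20 and must finish by 32.
So L can slip 32 − 20 = 12 days.

12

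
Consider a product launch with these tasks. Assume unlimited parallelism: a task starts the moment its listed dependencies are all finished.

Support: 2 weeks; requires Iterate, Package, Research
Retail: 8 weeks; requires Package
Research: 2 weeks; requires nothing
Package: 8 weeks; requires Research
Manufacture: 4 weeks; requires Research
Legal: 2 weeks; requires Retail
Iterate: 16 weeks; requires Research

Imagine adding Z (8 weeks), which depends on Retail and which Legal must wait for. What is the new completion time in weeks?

Originally the project takes 20 weeks.
With Z inserted, Legal now waits for max(Retail, Z).
New critical path: Research→Package→Retail→Z→Legal = 2+8+8+8+2 = 28 ⇒ 28 weeks.

28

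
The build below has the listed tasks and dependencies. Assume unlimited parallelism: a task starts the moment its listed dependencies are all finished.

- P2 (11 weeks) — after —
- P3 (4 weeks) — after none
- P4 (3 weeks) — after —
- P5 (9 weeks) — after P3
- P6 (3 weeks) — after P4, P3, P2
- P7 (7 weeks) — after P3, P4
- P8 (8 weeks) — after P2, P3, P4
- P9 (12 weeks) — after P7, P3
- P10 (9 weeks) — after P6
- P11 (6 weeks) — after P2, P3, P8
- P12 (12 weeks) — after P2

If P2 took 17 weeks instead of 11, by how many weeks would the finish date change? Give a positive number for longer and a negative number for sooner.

As given, the longest chain is P2→P8→P11 = 11+8+6 = 25, so the finish is 25 weeks.
P2 is on the critical path; changing it to 17 makes that path 31 weeks.
That remains the longest chain; total 31 weeks.
Change in finish: 31 − 25 = +6 weeks.

6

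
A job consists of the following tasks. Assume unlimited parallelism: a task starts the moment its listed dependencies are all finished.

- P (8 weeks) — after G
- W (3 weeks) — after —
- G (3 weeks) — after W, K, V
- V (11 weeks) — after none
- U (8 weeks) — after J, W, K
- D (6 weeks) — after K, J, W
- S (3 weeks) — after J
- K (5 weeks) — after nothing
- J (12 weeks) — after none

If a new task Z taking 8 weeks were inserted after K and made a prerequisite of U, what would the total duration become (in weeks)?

Originally the job takes 22 weeks.
With Z inserted, U now waits for max(J, W, K, Z).
New critical path: V→G→P = 11+3+8 = 22 ⇒ 22 weeks.

22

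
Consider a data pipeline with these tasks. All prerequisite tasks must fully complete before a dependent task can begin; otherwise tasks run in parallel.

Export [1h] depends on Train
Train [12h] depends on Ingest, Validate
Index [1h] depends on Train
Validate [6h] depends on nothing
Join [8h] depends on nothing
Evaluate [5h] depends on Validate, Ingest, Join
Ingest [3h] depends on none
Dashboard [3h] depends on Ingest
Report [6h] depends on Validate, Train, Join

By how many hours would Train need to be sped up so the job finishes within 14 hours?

Current finish: 24 hours; target: 14.
Train is on every critical path, so each hour cut from Train cuts the finish by one (this holds down to a finish of 14).
Need 24 − 14 = 10 hours off Train → Train becomes 2 hours, finish becomes 14.

10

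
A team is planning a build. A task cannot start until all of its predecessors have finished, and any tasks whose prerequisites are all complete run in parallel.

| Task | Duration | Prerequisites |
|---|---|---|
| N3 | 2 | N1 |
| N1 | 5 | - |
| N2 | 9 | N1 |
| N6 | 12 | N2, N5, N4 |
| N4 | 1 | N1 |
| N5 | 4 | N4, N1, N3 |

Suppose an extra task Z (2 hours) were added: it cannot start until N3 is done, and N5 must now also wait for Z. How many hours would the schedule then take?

Originally the schedule takes 26 hours.
With Z inserted, N5 now waits for max(N4, N1, N3, Z).
New critical path: N1→N2→N6 = 5+9+12 = 26 ⇒ 26 hours.

26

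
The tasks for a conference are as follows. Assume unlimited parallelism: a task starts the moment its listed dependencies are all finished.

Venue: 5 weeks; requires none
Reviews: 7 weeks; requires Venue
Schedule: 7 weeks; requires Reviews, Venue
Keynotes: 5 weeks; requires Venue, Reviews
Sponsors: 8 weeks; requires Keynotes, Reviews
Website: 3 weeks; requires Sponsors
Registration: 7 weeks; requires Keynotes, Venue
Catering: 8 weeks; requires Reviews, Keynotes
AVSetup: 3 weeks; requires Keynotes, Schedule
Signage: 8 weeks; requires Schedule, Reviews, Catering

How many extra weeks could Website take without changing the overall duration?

5

Critical path: Venue→Reviews→Keynotes→Catering→Signage = 5+7+5+8+8 = 33, so the finish is 33 weeks.
Website finishes as early as 28 and must finish by 33.
So Website can slip 33 − 28 = 5 weeks.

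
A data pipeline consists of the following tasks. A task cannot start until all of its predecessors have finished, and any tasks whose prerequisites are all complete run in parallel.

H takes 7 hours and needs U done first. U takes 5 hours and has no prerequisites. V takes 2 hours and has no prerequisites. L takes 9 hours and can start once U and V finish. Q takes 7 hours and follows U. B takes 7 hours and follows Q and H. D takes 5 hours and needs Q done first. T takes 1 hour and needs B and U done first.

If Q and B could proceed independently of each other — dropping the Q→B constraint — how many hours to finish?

With the dependency in place, U→H→B→T = 5+7+7+1 = 20 sets the finish at 20 hours.
Dropping Q→B doesn't change B's earliest start (12); another predecessor still binds.
After: U→H→B→T = 5+7+7+1 = 20 → 20 hours.

20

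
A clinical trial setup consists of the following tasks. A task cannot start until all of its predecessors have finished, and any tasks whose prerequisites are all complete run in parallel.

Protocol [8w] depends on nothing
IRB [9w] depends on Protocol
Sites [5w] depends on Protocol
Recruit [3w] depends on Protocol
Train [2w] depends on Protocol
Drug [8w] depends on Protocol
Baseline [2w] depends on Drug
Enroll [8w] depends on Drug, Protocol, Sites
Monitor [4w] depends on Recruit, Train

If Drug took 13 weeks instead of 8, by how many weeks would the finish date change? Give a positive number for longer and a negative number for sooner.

Baseline: Protocol→Drug→Enroll = 8+8+8 = 24 → 24 weeks.
Drug is on the critical path; changing it to 13 makes that path 29 weeks.
That remains the longest chain; total 29 weeks.
Change in finish: 29 − 24 = +5 weeks.

5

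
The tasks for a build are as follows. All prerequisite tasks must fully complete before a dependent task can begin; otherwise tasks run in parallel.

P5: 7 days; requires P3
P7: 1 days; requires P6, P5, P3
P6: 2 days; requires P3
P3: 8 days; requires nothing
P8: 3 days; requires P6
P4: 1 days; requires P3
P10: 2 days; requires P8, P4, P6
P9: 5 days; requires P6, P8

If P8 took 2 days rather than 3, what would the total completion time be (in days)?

As given, the longest chain is P3→P6→P8→P9 = 8+2+3+5 = 18, so the finish is 18 days.
Since P8 is critical, the -1 change carries straight to that chain (now 17 days).
That remains the longest chain; total 17 days.

17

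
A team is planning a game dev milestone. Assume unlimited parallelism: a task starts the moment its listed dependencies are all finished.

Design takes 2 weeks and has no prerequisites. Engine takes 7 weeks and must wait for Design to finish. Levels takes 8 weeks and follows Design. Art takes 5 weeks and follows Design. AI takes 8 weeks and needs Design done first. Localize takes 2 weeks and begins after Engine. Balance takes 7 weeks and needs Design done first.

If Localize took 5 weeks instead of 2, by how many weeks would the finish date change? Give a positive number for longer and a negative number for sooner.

3

Critical path before the change: Design→Engine→Localize = 2+7+2 = 11 giving 11 weeks.
Localize lies on that path, so at 5 weeks the path becomes 14 weeks.
No other chain overtakes it, so the finish is 14 weeks.
Change in finish: 14 − 11 = +3 weeks.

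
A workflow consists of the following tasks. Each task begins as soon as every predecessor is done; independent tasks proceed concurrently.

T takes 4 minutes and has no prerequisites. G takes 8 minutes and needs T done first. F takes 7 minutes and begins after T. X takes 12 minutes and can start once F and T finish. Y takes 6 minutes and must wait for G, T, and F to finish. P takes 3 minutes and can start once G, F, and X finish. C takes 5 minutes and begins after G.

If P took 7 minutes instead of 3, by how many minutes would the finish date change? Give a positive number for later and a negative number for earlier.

4

As given, the longest chain is T→F→X→P = 4+7+12+3 = 26, so the finish is 26 minutes.
P lies on that path, so at 7 minutes the path becomes 30 minutes.
That remains the longest chain; total 30 minutes.
Change in finish: 30 − 26 = +4 minutes.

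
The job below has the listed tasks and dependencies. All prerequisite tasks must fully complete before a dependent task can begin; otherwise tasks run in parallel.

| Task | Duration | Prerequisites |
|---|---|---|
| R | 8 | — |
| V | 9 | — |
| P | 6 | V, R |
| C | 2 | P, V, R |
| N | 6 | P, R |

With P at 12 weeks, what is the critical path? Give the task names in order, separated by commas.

Baseline: V→P→N = 9+6+6 = 21 → 21 weeks.
Since P is critical, the +6 change carries straight to that chain (now 27 weeks).
The critical path is still V→P→N; finish is now 27 weeks.

V, P, N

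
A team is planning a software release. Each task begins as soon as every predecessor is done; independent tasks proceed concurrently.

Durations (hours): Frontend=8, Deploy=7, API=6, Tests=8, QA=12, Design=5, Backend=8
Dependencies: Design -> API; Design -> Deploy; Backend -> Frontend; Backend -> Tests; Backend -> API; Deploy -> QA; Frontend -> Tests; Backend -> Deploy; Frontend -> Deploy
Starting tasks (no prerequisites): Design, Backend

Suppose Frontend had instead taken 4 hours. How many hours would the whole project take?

31

Baseline: Backend→Frontend→Deploy→QA = 8+8+7+12 = 35 → 35 hours.
Frontend is on the critical path; changing it to 4 makes that path 31 hours.
No other chain overtakes it, so the finish is 31 hours.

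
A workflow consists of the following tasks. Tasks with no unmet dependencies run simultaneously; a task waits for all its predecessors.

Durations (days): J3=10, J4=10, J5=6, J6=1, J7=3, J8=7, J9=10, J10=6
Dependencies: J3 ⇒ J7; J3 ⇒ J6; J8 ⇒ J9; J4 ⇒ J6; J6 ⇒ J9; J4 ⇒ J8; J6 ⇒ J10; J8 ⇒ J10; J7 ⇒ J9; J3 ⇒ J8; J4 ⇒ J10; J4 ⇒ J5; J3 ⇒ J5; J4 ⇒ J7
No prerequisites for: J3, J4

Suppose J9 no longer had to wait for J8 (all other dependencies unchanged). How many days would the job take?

Before: longest chain J3→J8→J9 = 10+7+10 = 27, finish 27.
Without J8→J9, J9's earliest start moves from 17 to 13.
The longest chain is now J3→J7→J9 = 10+3+10 = 23, so the job takes 23 days.

23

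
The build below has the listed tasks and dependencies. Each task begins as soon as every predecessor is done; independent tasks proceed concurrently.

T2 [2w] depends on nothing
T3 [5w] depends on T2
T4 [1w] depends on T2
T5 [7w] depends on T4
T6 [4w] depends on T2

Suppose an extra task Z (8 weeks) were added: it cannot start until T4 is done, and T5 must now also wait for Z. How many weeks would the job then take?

18

Originally the job takes 10 weeks.
With Z inserted, T5 now waits for max(T4, Z).
New critical path: T2→T4→Z→T5 = 2+1+8+7 = 18 ⇒ 18 weeks.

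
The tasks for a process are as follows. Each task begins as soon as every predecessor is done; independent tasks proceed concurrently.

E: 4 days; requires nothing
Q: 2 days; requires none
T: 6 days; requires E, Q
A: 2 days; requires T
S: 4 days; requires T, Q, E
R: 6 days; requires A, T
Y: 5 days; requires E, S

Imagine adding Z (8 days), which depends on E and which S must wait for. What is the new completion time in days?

21

Originally the schedule takes 19 days.
With Z inserted, S now waits for max(T, Q, E, Z).
New critical path: E→Z→S→Y = 4+8+4+5 = 21 ⇒ 21 days.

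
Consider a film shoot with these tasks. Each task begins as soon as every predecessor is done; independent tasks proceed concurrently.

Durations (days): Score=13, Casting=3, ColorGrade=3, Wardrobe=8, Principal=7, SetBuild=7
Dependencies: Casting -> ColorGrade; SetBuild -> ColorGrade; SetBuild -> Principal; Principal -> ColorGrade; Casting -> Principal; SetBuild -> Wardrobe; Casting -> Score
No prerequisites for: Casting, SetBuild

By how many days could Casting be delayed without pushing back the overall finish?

1

Critical path: SetBuild→Principal→ColorGrade = 7+7+3 = 17, so the finish is 17 days.
Casting finishes as early as 3 and must finish by 4.
Slack of Casting = 1 − 0 = 1 day.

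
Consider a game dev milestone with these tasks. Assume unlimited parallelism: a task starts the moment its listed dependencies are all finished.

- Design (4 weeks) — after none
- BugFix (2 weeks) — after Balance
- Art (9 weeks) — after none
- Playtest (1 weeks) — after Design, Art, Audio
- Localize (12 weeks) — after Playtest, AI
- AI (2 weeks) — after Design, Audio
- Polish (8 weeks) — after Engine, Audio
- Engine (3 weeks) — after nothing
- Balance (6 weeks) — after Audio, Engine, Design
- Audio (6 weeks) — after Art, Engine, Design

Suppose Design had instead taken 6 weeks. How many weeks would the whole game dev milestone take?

Baseline: Art→Audio→AI→Localize = 9+6+2+12 = 29 → 29 weeks.
Design has 5 weeks of float (longest path through it is 24).
That remains the longest chain; total 29 weeks.

29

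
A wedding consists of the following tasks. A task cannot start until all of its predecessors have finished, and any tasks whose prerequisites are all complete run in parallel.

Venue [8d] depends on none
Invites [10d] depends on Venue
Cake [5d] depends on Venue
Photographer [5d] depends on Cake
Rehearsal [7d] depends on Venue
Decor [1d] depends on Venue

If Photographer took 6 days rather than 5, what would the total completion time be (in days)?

Actual critical path: Venue→Cake→Photographer = 8+5+5 = 18 ⇒ 18 days.
Since Photographer is critical, the +1 change carries straight to that chain (now 19 days).
No other chain overtakes it, so the finish is 19 days.

19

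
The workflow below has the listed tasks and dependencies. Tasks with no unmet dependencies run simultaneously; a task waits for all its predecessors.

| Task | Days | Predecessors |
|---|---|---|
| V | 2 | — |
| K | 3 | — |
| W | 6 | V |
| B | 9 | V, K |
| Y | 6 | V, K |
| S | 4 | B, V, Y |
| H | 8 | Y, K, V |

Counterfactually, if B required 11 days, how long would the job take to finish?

18

Critical path before the change: K→Y→H = 3+6+8 = 17 giving 17 days.
The longest path through B is only 16 days, so B has float 1.
The binding chain switches to K→B→S = 3+11+4 = 18; finish 18 days.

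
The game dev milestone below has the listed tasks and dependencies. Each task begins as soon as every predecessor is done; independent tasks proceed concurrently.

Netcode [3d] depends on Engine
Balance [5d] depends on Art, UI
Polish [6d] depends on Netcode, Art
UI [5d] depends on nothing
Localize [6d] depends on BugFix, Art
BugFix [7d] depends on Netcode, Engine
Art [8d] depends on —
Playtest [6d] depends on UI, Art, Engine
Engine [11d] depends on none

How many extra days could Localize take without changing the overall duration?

0

Critical path: Engine→Netcode→BugFix→Localize = 11+3+7+6 = 27, so the finish is 27 days.
The longest chain containing Localize totals 27 days.
Slack of Localize = 21 − 21 = 0 days.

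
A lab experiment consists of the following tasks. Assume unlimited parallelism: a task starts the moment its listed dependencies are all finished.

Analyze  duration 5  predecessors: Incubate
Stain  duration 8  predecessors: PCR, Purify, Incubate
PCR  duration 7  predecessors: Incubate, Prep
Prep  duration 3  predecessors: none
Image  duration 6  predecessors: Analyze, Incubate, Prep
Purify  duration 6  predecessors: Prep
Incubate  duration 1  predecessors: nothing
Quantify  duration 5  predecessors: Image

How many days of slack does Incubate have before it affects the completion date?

Prep→PCR→Stain = 3+7+8 = 18 sets the makespan at 18 days.
Longest path through Incubate: 17 days (earliest finish 1, latest finish 2).
So Incubate can slip 2 − 1 = 1 day.

1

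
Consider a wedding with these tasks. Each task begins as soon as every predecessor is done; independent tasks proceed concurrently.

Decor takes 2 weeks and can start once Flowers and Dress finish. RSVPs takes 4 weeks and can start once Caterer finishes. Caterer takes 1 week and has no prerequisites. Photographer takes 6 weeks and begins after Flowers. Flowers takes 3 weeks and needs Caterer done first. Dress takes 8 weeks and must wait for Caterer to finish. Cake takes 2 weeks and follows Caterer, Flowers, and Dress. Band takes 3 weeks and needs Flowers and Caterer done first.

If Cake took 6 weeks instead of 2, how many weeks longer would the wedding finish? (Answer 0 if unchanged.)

4

Actual critical path: Caterer→Dress→Cake = 1+8+2 = 11 ⇒ 11 weeks.
Since Cake is critical, the +4 change carries straight to that chain (now 15 weeks).
No other chain overtakes it, so the finish is 15 weeks.
Change in finish: 15 − 11 = +4 weeks.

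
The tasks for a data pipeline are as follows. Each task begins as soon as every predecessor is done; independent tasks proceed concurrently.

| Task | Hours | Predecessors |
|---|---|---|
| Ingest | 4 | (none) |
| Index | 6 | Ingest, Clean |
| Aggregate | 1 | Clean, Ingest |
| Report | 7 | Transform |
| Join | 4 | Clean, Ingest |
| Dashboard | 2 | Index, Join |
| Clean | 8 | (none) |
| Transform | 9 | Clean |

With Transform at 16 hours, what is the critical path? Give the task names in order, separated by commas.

The binding path is Clean→Transform→Report = 8+9+7 = 24; finish at 24 hours.
Transform is on the critical path; changing it to 16 makes that path 31 hours.
The critical path is still Clean→Transform→Report; finish is now 31 hours.

Clean, Transform, Report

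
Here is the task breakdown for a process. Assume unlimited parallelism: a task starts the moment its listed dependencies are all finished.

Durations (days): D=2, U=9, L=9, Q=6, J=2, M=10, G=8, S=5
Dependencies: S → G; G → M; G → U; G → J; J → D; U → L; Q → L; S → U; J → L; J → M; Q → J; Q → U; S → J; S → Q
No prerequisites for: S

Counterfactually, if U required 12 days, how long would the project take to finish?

Critical path before the change: S→G→U→L = 5+8+9+9 = 31 giving 31 days.
Since U is critical, the +3 change carries straight to that chain (now 34 days).
No other chain overtakes it, so the finish is 34 days.

34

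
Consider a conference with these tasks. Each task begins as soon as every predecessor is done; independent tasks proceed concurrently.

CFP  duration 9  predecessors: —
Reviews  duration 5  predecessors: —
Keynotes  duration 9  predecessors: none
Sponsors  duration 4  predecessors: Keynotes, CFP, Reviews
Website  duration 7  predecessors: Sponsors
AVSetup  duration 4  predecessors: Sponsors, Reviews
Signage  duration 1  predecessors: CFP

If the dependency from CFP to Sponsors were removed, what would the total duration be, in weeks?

20

Original critical path: CFP→Sponsors→Website = 9+4+7 = 20 ⇒ 20 weeks.
Dropping CFP→Sponsors doesn't change Sponsors's earliest start (9); another predecessor still binds.
After: Keynotes→Sponsors→Website = 9+4+7 = 20 → 20 weeks.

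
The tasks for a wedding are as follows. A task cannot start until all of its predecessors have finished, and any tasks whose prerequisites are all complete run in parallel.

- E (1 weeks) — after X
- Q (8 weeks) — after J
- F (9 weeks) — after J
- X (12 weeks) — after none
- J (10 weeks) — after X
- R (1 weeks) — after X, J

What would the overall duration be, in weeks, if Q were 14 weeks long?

36

The binding path is X→J→F = 12+10+9 = 31; finish at 31 weeks.
Q has 1 week of float (longest path through it is 30).
The binding chain switches to X→J→Q = 12+10+14 = 36; finish 36 weeks.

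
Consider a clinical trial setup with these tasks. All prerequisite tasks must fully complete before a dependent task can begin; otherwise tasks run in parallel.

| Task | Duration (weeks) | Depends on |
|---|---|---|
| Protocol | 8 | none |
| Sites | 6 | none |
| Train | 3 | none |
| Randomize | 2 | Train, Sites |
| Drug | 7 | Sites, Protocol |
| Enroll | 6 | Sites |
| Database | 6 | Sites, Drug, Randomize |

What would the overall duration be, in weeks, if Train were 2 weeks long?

21

Baseline: Protocol→Drug→Database = 8+7+6 = 21 → 21 weeks.
The longest path through Train is only 11 weeks, so Train has float 10.
No other chain overtakes it, so the finish is 21 weeks.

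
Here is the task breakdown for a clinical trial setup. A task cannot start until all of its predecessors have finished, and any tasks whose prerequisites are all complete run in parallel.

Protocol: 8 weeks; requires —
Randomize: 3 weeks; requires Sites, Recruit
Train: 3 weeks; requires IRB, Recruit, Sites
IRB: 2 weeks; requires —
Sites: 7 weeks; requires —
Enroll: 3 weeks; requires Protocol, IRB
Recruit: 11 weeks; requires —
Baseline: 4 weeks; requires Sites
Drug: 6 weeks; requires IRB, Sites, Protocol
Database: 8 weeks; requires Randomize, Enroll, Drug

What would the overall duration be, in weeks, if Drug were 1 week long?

22

As given, the longest chain is Protocol→Drug→Database = 8+6+8 = 22, so the finish is 22 weeks.
Drug lies on that path, so at 1 week the path becomes 17 weeks.
Now Recruit→Randomize→Database = 11+3+8 = 22 is longest, so the finish becomes 22 weeks.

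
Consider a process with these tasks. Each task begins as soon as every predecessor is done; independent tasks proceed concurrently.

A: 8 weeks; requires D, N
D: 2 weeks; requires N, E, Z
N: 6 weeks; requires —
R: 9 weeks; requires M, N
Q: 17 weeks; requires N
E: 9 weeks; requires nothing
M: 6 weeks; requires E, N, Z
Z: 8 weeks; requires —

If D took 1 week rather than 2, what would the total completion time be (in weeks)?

As given, the longest chain is E→M→R = 9+6+9 = 24, so the finish is 24 weeks.
The longest path through D is only 19 weeks, so D has float 5.
No other chain overtakes it, so the finish is 24 weeks.

24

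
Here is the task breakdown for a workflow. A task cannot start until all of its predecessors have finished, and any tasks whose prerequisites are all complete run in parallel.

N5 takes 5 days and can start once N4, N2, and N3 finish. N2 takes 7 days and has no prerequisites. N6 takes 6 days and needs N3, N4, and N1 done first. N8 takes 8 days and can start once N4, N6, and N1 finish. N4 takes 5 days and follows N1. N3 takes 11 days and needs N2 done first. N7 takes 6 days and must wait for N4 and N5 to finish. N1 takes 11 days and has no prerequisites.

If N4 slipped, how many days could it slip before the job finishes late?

Critical path: N2→N3→N6→N8 = 7+11+6+8 = 32, so the finish is 32 days.
N4 finishes as early as 16 and must finish by 18.
Float = 32 − 30 = 2.

2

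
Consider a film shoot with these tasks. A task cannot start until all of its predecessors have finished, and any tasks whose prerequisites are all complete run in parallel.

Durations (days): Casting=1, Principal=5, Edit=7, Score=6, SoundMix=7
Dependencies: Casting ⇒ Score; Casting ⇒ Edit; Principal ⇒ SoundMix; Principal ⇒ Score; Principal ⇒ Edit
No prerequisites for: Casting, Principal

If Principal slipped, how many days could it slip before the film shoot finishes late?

Critical path: Principal→Edit = 5+7 = 12, so the finish is 12 days.
Longest path through Principal: 12 days (earliest finish 5, latest finish 5).
Slack of Principal = 0 − 0 = 0 days.

0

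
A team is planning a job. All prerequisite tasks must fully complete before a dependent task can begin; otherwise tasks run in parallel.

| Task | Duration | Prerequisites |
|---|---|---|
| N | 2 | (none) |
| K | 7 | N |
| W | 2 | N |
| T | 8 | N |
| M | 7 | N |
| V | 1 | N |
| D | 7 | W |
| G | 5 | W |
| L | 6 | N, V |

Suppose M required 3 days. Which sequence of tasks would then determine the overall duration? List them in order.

N, W, D

As given, the longest chain is N→W→D = 2+2+7 = 11, so the finish is 11 days.
M is off the critical path — its longest chain is 9 days, giving 2 of slack.
No other chain overtakes it, so the finish is 11 days.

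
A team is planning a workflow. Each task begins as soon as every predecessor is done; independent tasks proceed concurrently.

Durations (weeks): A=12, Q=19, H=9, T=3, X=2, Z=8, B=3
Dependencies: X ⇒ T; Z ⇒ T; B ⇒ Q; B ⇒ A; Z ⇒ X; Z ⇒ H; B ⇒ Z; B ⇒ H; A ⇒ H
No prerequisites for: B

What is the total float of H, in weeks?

The longest chain is B→A→H = 3+12+9 = 24; overall finish 24 weeks.
H finishes as early as 24 and must finish by 24.
Slack of H = 15 − 15 = 0 weeks.

0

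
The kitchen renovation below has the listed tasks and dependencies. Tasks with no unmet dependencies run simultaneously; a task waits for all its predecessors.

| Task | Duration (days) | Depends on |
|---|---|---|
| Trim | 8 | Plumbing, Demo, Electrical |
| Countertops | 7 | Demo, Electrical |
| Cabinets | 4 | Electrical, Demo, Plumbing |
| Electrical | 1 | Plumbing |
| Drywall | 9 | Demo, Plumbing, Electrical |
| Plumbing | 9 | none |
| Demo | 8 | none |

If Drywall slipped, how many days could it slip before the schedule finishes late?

0

Critical path: Plumbing→Electrical→Drywall = 9+1+9 = 19, so the finish is 19 days.
The longest chain containing Drywall totals 19 days.
Slack of Drywall = 10 − 10 = 0 days.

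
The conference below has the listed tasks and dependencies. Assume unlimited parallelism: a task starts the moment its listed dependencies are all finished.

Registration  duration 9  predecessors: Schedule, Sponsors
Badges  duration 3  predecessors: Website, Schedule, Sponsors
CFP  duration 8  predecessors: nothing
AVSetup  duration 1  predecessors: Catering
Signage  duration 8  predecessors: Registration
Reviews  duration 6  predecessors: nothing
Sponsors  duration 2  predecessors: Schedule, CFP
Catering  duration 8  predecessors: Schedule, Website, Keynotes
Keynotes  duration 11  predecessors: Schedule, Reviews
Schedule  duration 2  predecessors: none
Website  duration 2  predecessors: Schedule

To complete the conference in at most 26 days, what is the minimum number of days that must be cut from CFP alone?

1

Current finish: 27 days; target: 26.
CFP is on every critical path, so each day cut from CFP cuts the finish by one (this holds down to a finish of 26).
Need 27 − 26 = 1 day off CFP → CFP becomes 7 days, finish becomes 26.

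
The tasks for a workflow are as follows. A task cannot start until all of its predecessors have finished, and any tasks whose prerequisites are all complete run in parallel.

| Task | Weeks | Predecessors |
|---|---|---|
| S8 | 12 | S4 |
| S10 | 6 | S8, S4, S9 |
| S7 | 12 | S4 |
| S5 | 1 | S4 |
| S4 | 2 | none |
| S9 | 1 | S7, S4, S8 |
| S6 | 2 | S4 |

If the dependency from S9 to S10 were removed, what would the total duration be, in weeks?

Before: longest chain S4→S7→S9→S10 = 2+12+1+6 = 21, finish 21.
Without S9→S10, S10's earliest start moves from 15 to 14.
New critical path: S4→S8→S10 = 2+12+6 = 20 ⇒ 20 weeks.

20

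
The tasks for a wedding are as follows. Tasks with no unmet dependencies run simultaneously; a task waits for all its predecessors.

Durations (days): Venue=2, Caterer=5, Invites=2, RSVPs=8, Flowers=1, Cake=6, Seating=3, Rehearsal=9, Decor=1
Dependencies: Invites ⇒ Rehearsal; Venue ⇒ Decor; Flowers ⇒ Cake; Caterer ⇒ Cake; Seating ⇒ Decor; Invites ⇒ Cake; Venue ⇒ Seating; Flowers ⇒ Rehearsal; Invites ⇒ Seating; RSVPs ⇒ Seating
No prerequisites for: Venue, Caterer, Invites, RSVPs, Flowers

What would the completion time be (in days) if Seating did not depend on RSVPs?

11

With the dependency in place, RSVPs→Seating→Decor = 8+3+1 = 12 sets the finish at 12 days.
Without RSVPs→Seating, Seating's earliest start moves from 8 to 2.
The longest chain is now Caterer→Cake = 5+6 = 11, so the job takes 11 days.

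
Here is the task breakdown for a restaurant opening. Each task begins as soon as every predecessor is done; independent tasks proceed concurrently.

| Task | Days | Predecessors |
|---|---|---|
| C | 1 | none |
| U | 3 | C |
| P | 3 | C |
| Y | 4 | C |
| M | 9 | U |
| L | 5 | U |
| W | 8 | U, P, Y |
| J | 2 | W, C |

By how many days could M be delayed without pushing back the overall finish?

The longest chain is C→Y→W→J = 1+4+8+2 = 15; overall finish 15 days.
The longest chain containing M totals 13 days.
So M can slip 15 − 13 = 2 days.

2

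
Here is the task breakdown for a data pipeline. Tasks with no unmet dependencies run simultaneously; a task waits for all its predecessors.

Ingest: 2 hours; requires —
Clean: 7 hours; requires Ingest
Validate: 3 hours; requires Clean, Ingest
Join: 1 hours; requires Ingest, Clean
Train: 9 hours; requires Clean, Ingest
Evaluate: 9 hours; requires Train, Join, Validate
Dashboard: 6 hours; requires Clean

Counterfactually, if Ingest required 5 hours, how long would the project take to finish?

Critical path before the change: Ingest→Clean→Train→Evaluate = 2+7+9+9 = 27 giving 27 hours.
Ingest is on the critical path; changing it to 5 makes that path 30 hours.
That remains the longest chain; total 30 hours.

30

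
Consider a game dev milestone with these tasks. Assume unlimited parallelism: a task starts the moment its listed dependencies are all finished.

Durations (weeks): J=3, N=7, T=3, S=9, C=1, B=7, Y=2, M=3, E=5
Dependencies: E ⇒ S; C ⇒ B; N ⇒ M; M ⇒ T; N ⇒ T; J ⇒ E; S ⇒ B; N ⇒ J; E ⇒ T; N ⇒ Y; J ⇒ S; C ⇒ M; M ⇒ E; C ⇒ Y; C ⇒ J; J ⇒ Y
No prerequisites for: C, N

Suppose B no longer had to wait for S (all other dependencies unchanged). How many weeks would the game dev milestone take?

With the dependency in place, N→J→E→S→B = 7+3+5+9+7 = 31 sets the finish at 31 weeks.
Without S→B, B's earliest start moves from 24 to 1.
After: N→J→E→S = 7+3+5+9 = 24 → 24 weeks.

24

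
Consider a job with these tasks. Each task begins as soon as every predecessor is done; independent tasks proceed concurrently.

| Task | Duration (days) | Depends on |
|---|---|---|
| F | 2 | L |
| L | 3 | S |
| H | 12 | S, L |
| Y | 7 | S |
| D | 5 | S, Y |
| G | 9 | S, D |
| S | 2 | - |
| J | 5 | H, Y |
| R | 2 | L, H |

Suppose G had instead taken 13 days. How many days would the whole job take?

27

Critical path before the change: S→Y→D→G = 2+7+5+9 = 23 giving 23 days.
G is on the critical path; changing it to 13 makes that path 27 days.
No other chain overtakes it, so the finish is 27 days.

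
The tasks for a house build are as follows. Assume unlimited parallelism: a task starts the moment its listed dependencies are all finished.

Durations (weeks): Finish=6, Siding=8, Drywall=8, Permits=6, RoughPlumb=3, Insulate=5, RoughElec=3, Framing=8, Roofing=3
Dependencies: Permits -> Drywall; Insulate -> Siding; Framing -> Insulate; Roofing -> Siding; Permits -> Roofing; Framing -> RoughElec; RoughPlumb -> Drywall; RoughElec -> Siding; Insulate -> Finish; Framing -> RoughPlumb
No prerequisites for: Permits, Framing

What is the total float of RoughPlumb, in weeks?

Framing→Insulate→Siding = 8+5+8 = 21 sets the makespan at 21 weeks.
RoughPlumb finishes as early as 11 and must finish by 13.
So RoughPlumb can slip 13 − 11 = 2 weeks.

2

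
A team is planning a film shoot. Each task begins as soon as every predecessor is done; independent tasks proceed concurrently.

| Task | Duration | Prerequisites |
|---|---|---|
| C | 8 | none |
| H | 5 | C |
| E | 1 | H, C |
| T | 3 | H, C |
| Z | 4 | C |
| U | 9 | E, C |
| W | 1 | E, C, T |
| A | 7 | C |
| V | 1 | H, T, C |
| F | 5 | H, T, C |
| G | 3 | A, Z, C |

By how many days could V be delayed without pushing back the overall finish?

6

C→H→E→U = 8+5+1+9 = 23 sets the makespan at 23 days.
The longest chain containing V totals 17 days.
Float = 23 − 17 = 6.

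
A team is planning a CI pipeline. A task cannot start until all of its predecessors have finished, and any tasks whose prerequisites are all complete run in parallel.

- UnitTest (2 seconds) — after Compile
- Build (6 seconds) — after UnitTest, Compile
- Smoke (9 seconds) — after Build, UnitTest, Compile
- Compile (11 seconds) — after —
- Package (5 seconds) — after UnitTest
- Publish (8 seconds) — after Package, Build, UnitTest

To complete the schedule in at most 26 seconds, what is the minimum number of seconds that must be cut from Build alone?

Current finish: 28 seconds; target: 26.
Build is on every critical path, so each second cut from Build cuts the finish by one (this holds down to a finish of 26).
Need 28 − 26 = 2 seconds off Build → Build becomes 4 seconds, finish becomes 26.

2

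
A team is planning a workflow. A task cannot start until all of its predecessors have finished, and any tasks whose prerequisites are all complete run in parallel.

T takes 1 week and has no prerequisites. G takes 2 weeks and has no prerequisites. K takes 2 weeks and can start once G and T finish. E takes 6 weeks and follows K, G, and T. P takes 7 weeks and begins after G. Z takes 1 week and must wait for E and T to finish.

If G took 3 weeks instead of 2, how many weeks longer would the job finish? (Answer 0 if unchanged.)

Actual critical path: G→K→E→Z = 2+2+6+1 = 11 ⇒ 11 weeks.
G lies on that path, so at 3 weeks the path becomes 12 weeks.
No other chain overtakes it, so the finish is 12 weeks.
Change in finish: 12 − 11 = +1 weeks.

1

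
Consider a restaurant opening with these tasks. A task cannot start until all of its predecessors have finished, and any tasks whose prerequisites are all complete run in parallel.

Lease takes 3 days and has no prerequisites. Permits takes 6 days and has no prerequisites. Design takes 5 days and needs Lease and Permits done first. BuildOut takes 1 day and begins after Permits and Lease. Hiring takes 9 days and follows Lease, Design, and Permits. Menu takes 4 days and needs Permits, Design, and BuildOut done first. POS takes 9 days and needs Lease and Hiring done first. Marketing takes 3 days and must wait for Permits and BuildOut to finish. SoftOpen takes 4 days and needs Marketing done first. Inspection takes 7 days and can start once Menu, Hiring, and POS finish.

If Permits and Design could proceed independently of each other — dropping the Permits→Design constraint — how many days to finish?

Before: longest chain Permits→Design→Hiring→POS→Inspection = 6+5+9+9+7 = 36, finish 36.
Without Permits→Design, Design's earliest start moves from 6 to 3.
After: Lease→Design→Hiring→POS→Inspection = 3+5+9+9+7 = 33 → 33 days.

33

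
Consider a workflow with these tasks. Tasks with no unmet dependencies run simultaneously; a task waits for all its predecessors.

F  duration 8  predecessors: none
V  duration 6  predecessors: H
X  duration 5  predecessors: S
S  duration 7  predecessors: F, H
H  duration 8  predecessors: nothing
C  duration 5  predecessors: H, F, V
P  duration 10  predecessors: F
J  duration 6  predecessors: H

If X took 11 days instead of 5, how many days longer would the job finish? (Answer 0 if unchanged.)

As given, the longest chain is H→S→X = 8+7+5 = 20, so the finish is 20 days.
X is on the critical path; changing it to 11 makes that path 26 days.
That remains the longest chain; total 26 days.
Change in finish: 26 − 20 = +6 days.

6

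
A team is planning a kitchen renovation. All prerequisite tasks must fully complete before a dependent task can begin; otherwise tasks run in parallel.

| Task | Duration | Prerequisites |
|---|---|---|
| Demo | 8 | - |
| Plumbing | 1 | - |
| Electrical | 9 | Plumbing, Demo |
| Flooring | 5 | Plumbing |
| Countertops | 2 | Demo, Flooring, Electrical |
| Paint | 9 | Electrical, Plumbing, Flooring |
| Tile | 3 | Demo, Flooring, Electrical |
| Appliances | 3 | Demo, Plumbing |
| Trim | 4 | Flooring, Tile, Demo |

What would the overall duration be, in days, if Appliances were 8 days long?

26

Actual critical path: Demo→Electrical→Paint = 8+9+9 = 26 ⇒ 26 days.
Appliances has 15 days of float (longest path through it is 11).
That remains the longest chain; total 26 days.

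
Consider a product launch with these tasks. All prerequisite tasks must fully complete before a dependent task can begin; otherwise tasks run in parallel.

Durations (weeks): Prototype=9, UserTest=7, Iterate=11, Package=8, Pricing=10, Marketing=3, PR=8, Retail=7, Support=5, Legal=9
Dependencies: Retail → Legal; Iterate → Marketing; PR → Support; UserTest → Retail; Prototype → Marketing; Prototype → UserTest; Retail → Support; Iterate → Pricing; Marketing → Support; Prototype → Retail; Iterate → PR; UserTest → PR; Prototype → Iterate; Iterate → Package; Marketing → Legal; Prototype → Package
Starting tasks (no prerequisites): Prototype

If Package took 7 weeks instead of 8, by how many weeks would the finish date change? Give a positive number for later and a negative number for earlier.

As given, the longest chain is Prototype→Iterate→PR→Support = 9+11+8+5 = 33, so the finish is 33 weeks.
Package has 5 weeks of float (longest path through it is 28).
The critical path is still Prototype→Iterate→PR→Support; finish is now 33 weeks.
Change in finish: 33 − 33 = +0 weeks.

0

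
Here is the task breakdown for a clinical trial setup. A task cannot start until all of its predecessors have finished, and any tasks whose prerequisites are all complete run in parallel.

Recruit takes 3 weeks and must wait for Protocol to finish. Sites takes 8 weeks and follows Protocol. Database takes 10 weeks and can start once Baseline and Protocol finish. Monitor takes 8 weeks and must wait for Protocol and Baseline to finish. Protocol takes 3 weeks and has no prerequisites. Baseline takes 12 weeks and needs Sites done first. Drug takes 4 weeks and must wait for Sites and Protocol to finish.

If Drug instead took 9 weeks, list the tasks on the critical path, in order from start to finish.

Protocol, Sites, Baseline, Database

Actual critical path: Protocol→Sites→Baseline→Database = 3+8+12+10 = 33 ⇒ 33 weeks.
The longest path through Drug is only 15 weeks, so Drug has float 18.
That remains the longest chain; total 33 weeks.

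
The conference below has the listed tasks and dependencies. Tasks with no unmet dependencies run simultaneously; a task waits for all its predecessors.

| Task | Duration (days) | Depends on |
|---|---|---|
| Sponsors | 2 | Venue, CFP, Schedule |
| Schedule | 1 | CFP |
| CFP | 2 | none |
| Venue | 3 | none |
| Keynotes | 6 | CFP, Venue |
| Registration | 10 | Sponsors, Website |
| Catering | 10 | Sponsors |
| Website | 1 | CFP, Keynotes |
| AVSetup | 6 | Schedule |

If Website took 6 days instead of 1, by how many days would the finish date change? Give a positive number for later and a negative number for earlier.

Actual critical path: Venue→Keynotes→Website→Registration = 3+6+1+10 = 20 ⇒ 20 days.
Since Website is critical, the +5 change carries straight to that chain (now 25 days).
The critical path is still Venue→Keynotes→Website→Registration; finish is now 25 days.
Change in finish: 25 − 20 = +5 days.

5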